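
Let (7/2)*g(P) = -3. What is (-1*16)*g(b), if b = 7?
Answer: 96/7 ≈ 13.714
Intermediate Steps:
g(P) = -6/7 (g(P) = (2/7)*(-3) = -6/7)
(-1*16)*g(b) = -1*16*(-6/7) = -16*(-6/7) = 96/7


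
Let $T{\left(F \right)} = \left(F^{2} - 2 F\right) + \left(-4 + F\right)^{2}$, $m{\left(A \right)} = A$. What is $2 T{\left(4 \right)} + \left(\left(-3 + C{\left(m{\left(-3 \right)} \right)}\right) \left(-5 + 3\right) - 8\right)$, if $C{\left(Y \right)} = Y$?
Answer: $20$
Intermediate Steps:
$T{\left(F \right)} = F^{2} + \left(-4 + F\right)^{2} - 2 F$
$2 T{\left(4 \right)} + \left(\left(-3 + C{\left(m{\left(-3 \right)} \right)}\right) \left(-5 + 3\right) - 8\right) = 2 \left(16 - 40 + 2 \cdot 4^{2}\right) - \left(8 - \left(-3 - 3\right) \left(-5 + 3\right)\right) = 2 \left(16 - 40 + 2 \cdot 16\right) - -4 = 2 \left(16 - 40 + 32\right) + \left(12 - 8\right) = 2 \cdot 8 + 4 = 16 + 4 = 20$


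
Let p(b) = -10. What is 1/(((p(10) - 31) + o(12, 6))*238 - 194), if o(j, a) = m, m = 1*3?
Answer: -1/9238 ≈ -0.00010825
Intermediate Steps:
m = 3
o(j, a) = 3
1/(((p(10) - 31) + o(12, 6))*238 - 194) = 1/(((-10 - 31) + 3)*238 - 194) = 1/((-41 + 3)*238 - 194) = 1/(-38*238 - 194) = 1/(-9044 - 194) = 1/(-9238) = -1/9238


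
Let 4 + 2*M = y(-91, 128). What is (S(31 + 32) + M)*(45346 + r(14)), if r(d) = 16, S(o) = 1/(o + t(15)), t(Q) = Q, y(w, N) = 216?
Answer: 187549189/39 ≈ 4.8090e+6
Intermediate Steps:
M = 106 (M = -2 + (½)*216 = -2 + 108 = 106)
S(o) = 1/(15 + o) (S(o) = 1/(o + 15) = 1/(15 + o))
(S(31 + 32) + M)*(45346 + r(14)) = (1/(15 + (31 + 32)) + 106)*(45346 + 16) = (1/(15 + 63) + 106)*45362 = (1/78 + 106)*45362 = (8269/78)*45362 = 187549189/39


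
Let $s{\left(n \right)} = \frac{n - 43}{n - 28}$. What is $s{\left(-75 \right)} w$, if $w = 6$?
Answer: $\frac{708}{103} \approx 6.8738$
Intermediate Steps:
$s{\left(n \right)} = \frac{-43 + n}{-28 + n}$
$s{\left(-75 \right)} w = \frac{-43 - 75}{-28 - 75} \cdot 6 = \frac{1}{-103} \left(-118\right) 6 = \left(- \frac{1}{103}\right) \left(-118\right) 6 = \frac{118}{103} \cdot 6 = \frac{708}{103}$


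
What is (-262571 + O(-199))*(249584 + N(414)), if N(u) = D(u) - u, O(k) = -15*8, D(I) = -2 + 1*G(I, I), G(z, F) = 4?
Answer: -65455241852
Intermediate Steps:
D(I) = 2 (D(I) = -2 + 1*4 = -2 + 4 = 2)
O(k) = -120
N(u) = 2 - u
(-262571 + O(-199))*(249584 + N(414)) = (-262571 - 120)*(249584 + (2 - 1*414)) = -262691*(249584 + (2 - 414)) = -262691*(249584 - 412) = -262691*249172 = -65455241852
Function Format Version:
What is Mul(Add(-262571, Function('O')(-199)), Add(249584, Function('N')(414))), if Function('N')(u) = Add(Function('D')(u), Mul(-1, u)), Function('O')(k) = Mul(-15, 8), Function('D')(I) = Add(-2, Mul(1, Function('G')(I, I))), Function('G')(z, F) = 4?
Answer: -65455241852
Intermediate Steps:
Function('D')(I) = 2 (Function('D')(I) = Add(-2, Mul(1, 4)) = Add(-2, 4) = 2)
Function('O')(k) = -120
Function('N')(u) = Add(2, Mul(-1, u))
Mul(Add(-262571, Function('O')(-199)), Add(249584, Function('N')(414))) = Mul(Add(-262571, -120), Add(249584, Add(2, Mul(-1, 414)))) = Mul(-262691, Add(249584, Add(2, -414))) = Mul(-262691, Add(249584, -412)) = Mul(-262691, 249172) = -65455241852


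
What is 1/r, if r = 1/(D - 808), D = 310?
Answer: -498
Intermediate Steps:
r = -1/498 (r = 1/(310 - 808) = 1/(-498) = -1/498 ≈ -0.0020080)
1/r = 1/(-1/498) = -498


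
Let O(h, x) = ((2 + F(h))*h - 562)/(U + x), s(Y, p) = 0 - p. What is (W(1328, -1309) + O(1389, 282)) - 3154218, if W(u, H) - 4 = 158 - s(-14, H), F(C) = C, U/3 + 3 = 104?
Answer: -1843956988/585 ≈ -3.1521e+6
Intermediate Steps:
U = 303 (U = -9 + 3*104 = -9 + 312 = 303)
s(Y, p) = -p
O(h, x) = (-562 + h*(2 + h))/(303 + x) (O(h, x) = ((2 + h)*h - 562)/(303 + x) = (h*(2 + h) - 562)/(303 + x) = (-562 + h*(2 + h))/(303 + x))
W(u, H) = 162 + H (W(u, H) = 4 + (158 - (-1)*H) = 4 + (158 + H) = 162 + H)
(W(1328, -1309) + O(1389, 282)) - 3154218 = ((162 - 1309) + (-562 + 1389² + 2*1389)/(303 + 282)) - 3154218 = (-1147 + (-562 + 1929321 + 2778)/585) - 3154218 = (-1147 + (1/585)*1931537) - 3154218 = (-1147 + 1931537/585) - 3154218 = 1260542/585 - 3154218 = -1843956988/585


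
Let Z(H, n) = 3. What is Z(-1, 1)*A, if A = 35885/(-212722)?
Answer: -107655/212722 ≈ -0.50608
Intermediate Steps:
A = -35885/212722 (A = 35885*(-1/212722) = -35885/212722 ≈ -0.16869)
Z(-1, 1)*A = 3*(-35885/212722) = -107655/212722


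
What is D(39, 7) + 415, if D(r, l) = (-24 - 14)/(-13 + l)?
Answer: 1264/3 ≈ 421.33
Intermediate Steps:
D(r, l) = -38/(-13 + l)
D(39, 7) + 415 = -38/(-13 + 7) + 415 = -38/(-6) + 415 = -38*(-⅙) + 415 = 19/3 + 415 = 1264/3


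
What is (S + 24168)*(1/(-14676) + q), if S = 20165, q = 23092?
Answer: 15024373501603/14676 ≈ 1.0237e+9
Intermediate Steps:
(S + 24168)*(1/(-14676) + q) = (20165 + 24168)*(1/(-14676) + 23092) = 44333*(-1/14676 + 23092) = 44333*(338898191/14676) = 15024373501603/14676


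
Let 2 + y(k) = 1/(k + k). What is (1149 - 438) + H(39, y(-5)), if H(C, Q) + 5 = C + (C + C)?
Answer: 823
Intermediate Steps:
y(k) = -2 + 1/(2*k) (y(k) = -2 + 1/(k + k) = -2 + 1/(2*k))
H(C, Q) = -5 + 3*C (H(C, Q) = -5 + (C + (C + C)) = -5 + (C + 2*C) = -5 + 3*C)
(1149 - 438) + H(39, y(-5)) = (1149 - 438) + (-5 + 3*39) = 711 + (-5 + 117) = 711 + 112 = 823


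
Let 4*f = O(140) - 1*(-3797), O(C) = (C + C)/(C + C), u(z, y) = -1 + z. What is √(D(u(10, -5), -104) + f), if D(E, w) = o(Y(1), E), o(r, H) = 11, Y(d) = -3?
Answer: √3842/2 ≈ 30.992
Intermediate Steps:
O(C) = 1 (O(C) = (2*C)/((2*C)) = (2*C)*(1/(2*C)) = 1)
D(E, w) = 11
f = 1899/2 (f = (1 - 1*(-3797))/4 = (1 + 3797)/4 = (¼)*3798 = 1899/2 ≈ 949.50)
√(D(u(10, -5), -104) + f) = √(11 + 1899/2) = √(1921/2) = √3842/2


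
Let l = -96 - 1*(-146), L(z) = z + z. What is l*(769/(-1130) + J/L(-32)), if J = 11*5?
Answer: -278415/3616 ≈ -76.995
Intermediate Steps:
L(z) = 2*z
l = 50 (l = -96 + 146 = 50)
J = 55
l*(769/(-1130) + J/L(-32)) = 50*(769/(-1130) + 55/((2*(-32)))) = 50*(769*(-1/1130) + 55/(-64)) = 50*(-769/1130 + 55*(-1/64)) = 50*(-769/1130 - 55/64) = 50*(-55683/36160) = -278415/3616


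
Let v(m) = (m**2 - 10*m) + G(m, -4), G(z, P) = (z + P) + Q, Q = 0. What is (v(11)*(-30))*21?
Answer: -11340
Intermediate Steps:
G(z, P) = P + z (G(z, P) = (z + P) + 0 = (P + z) + 0 = P + z)
v(m) = -4 + m**2 - 9*m (v(m) = (m**2 - 10*m) + (-4 + m) = -4 + m**2 - 9*m)
(v(11)*(-30))*21 = ((-4 + 11**2 - 9*11)*(-30))*21 = ((-4 + 121 - 99)*(-30))*21 = (18*(-30))*21 = -540*21 = -11340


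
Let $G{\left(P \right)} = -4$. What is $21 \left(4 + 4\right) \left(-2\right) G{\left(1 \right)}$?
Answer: $1344$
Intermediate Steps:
$21 \left(4 + 4\right) \left(-2\right) G{\left(1 \right)} = 21 \left(4 + 4\right) \left(-2\right) \left(-4\right) = 21 \cdot 8 \left(-2\right) \left(-4\right) = 21 \left(-16\right) \left(-4\right) = \left(-336\right) \left(-4\right) = 1344$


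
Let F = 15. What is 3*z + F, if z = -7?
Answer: -6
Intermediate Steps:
3*z + F = 3*(-7) + 15 = -21 + 15 = -6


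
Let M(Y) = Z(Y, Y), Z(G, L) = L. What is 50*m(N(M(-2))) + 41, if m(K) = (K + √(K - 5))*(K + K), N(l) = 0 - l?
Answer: 441 + 200*I*√3 ≈ 441.0 + 346.41*I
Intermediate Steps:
M(Y) = Y
N(l) = -l
m(K) = 2*K*(K + √(-5 + K)) (m(K) = (K + √(-5 + K))*(2*K) = 2*K*(K + √(-5 + K)))
50*m(N(M(-2))) + 41 = 50*(2*(-1*(-2))*(-1*(-2) + √(-5 - 1*(-2)))) + 41 = 50*(2*2*(2 + √(-5 + 2))) + 41 = 50*(2*2*(2 + √(-3))) + 41 = 50*(2*2*(2 + I*√3)) + 41 = 50*(8 + 4*I*√3) + 41 = (400 + 200*I*√3) + 41 = 441 + 200*I*√3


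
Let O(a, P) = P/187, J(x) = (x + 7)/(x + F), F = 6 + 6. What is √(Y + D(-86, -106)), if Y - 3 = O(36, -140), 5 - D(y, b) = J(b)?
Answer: √1915140678/17578 ≈ 2.4896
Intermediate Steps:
F = 12
J(x) = (7 + x)/(12 + x) (J(x) = (x + 7)/(x + 12) = (7 + x)/(12 + x))
D(y, b) = 5 - (7 + b)/(12 + b)
O(a, P) = P/187 (O(a, P) = P*(1/187) = P/187)
Y = 421/187 (Y = 3 + (1/187)*(-140) = 3 - 140/187 = 421/187 ≈ 2.2513)
√(Y + D(-86, -106)) = √(421/187 + (53 + 4*(-106))/(12 - 106)) = √(421/187 + (53 - 424)/(-94)) = √(421/187 - 1/94*(-371)) = √(421/187 + 371/94) = √(108951/17578) = √1915140678/17578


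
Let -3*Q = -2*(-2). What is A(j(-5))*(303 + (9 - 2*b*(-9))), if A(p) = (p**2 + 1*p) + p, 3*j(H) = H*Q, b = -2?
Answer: 69920/27 ≈ 2589.6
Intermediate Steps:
Q = -4/3 (Q = -(-2)*(-2)/3 = -1/3*4 = -4/3 ≈ -1.3333)
j(H) = -4*H/9 (j(H) = (H*(-4/3))/3 = (-4*H/3)/3 = -4*H/9)
A(p) = p**2 + 2*p (A(p) = (p**2 + p) + p = (p + p**2) + p = p**2 + 2*p)
A(j(-5))*(303 + (9 - 2*b*(-9))) = ((-4/9*(-5))*(2 - 4/9*(-5)))*(303 + (9 - 2*(-2)*(-9))) = (20*(2 + 20/9)/9)*(303 + (9 + 4*(-9))) = ((20/9)*(38/9))*(303 + (9 - 36)) = 760*(303 - 27)/81 = (760/81)*276 = 69920/27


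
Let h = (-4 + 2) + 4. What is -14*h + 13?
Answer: -15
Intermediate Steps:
h = 2 (h = -2 + 4 = 2)
-14*h + 13 = -14*2 + 13 = -28 + 13 = -15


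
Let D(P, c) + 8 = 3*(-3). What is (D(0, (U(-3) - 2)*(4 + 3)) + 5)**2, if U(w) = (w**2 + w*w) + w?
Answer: 144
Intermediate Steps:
U(w) = w + 2*w**2 (U(w) = (w**2 + w**2) + w = 2*w**2 + w = w + 2*w**2)
D(P, c) = -17 (D(P, c) = -8 + 3*(-3) = -8 - 9 = -17)
(D(0, (U(-3) - 2)*(4 + 3)) + 5)**2 = (-17 + 5)**2 = (-12)**2 = 144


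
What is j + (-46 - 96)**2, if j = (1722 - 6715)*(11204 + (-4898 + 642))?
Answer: -34671200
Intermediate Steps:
j = -34691364 (j = -4993*(11204 - 4256) = -4993*6948 = -34691364)
j + (-46 - 96)**2 = -34691364 + (-46 - 96)**2 = -34691364 + (-142)**2 = -34691364 + 20164 = -34671200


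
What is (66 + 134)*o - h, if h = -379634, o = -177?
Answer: 344234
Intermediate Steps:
(66 + 134)*o - h = (66 + 134)*(-177) - 1*(-379634) = 200*(-177) + 379634 = -35400 + 379634 = 344234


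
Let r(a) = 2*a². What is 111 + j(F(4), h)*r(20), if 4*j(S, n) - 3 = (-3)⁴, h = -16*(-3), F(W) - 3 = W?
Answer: 16911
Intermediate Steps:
F(W) = 3 + W
h = 48
j(S, n) = 21 (j(S, n) = ¾ + (¼)*(-3)⁴ = ¾ + (¼)*81 = ¾ + 81/4 = 21)
111 + j(F(4), h)*r(20) = 111 + 21*(2*20²) = 111 + 21*(2*400) = 111 + 21*800 = 111 + 16800 = 16911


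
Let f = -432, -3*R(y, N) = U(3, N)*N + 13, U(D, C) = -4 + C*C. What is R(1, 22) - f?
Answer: -9277/3 ≈ -3092.3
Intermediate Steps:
U(D, C) = -4 + C²
R(y, N) = -13/3 - N*(-4 + N²)/3 (R(y, N) = -((-4 + N²)*N + 13)/3 = -(N*(-4 + N²) + 13)/3 = -(13 + N*(-4 + N²))/3 = -13/3 - N*(-4 + N²)/3)
R(1, 22) - f = (-13/3 - ⅓*22³ + (4/3)*22) - 1*(-432) = (-13/3 - ⅓*10648 + 88/3) + 432 = (-13/3 - 10648/3 + 88/3) + 432 = -10573/3 + 432 = -9277/3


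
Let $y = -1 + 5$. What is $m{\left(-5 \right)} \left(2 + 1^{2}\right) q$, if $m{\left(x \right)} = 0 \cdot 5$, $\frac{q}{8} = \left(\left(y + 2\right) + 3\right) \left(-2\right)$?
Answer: $0$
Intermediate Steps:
$y = 4$
$q = -144$ ($q = 8 \left(\left(4 + 2\right) + 3\right) \left(-2\right) = 8 \left(6 + 3\right) \left(-2\right) = 8 \cdot 9 \left(-2\right) = 8 \left(-18\right) = -144$)
$m{\left(x \right)} = 0$
$m{\left(-5 \right)} \left(2 + 1^{2}\right) q = 0 \left(2 + 1^{2}\right) \left(-144\right) = 0 \left(2 + 1\right) \left(-144\right) = 0 \cdot 3 \left(-144\right) = 0 \left(-144\right) = 0$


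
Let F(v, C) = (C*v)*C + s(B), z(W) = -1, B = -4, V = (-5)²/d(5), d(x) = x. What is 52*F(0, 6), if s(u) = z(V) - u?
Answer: 156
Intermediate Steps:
V = 5 (V = (-5)²/5 = 25*(⅕) = 5)
s(u) = -1 - u
F(v, C) = 3 + v*C² (F(v, C) = (C*v)*C + (-1 - 1*(-4)) = v*C² + (-1 + 4) = v*C² + 3 = 3 + v*C²)
52*F(0, 6) = 52*(3 + 0*6²) = 52*(3 + 0*36) = 52*(3 + 0) = 52*3 = 156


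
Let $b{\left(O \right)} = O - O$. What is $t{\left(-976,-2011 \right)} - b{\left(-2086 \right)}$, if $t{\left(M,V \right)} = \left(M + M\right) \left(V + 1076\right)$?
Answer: $1825120$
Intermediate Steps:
$b{\left(O \right)} = 0$
$t{\left(M,V \right)} = 2 M \left(1076 + V\right)$
$t{\left(-976,-2011 \right)} - b{\left(-2086 \right)} = 2 \left(-976\right) \left(1076 - 2011\right) - 0 = 2 \left(-976\right) \left(-935\right) + 0 = 1825120 + 0 = 1825120$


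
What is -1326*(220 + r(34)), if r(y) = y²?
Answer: -1824576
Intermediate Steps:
-1326*(220 + r(34)) = -1326*(220 + 34²) = -1326*(220 + 1156) = -1326*1376 = -1824576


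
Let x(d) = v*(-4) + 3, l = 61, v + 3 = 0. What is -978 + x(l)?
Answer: -963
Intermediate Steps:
v = -3 (v = -3 + 0 = -3)
x(d) = 15 (x(d) = -3*(-4) + 3 = 12 + 3 = 15)
-978 + x(l) = -978 + 15 = -963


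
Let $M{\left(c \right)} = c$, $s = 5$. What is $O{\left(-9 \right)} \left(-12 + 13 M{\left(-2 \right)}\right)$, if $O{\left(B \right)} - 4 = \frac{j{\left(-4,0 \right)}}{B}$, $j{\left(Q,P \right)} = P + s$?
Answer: $- \frac{1178}{9} \approx -130.89$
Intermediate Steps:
$j{\left(Q,P \right)} = 5 + P$ ($j{\left(Q,P \right)} = P + 5 = 5 + P$)
$O{\left(B \right)} = 4 + \frac{5}{B}$ ($O{\left(B \right)} = 4 + \frac{5 + 0}{B} = 4 + \frac{5}{B}$)
$O{\left(-9 \right)} \left(-12 + 13 M{\left(-2 \right)}\right) = \left(4 + \frac{5}{-9}\right) \left(-12 + 13 \left(-2\right)\right) = \left(4 + 5 \left(- \frac{1}{9}\right)\right) \left(-12 - 26\right) = \left(4 - \frac{5}{9}\right) \left(-38\right) = \frac{31}{9} \left(-38\right) = - \frac{1178}{9}$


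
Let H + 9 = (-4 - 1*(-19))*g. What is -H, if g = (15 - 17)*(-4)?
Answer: -111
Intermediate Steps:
g = 8 (g = -2*(-4) = 8)
H = 111 (H = -9 + (-4 - 1*(-19))*8 = -9 + (-4 + 19)*8 = -9 + 15*8 = -9 + 120 = 111)
-H = -1*111 = -111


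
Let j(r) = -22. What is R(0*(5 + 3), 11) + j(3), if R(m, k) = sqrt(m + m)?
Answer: -22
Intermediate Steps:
R(m, k) = sqrt(2)*sqrt(m) (R(m, k) = sqrt(2*m) = sqrt(2)*sqrt(m))
R(0*(5 + 3), 11) + j(3) = sqrt(2)*sqrt(0*(5 + 3)) - 22 = sqrt(2)*sqrt(0*8) - 22 = sqrt(2)*sqrt(0) - 22 = sqrt(2)*0 - 22 = 0 - 22 = -22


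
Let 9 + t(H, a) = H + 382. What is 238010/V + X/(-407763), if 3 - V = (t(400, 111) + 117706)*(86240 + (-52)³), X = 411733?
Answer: -58934826269621/58368702504285 ≈ -1.0097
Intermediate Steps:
t(H, a) = 373 + H (t(H, a) = -9 + (H + 382) = -9 + (382 + H) = 373 + H)
V = 6441466275 (V = 3 - ((373 + 400) + 117706)*(86240 + (-52)³) = 3 - (773 + 117706)*(86240 - 140608) = 3 - 118479*(-54368) = 3 - 1*(-6441466272) = 3 + 6441466272 = 6441466275)
238010/V + X/(-407763) = 238010/6441466275 + 411733/(-407763) = 238010*(1/6441466275) + 411733*(-1/407763) = 47602/1288293255 - 411733/407763 = -58934826269621/58368702504285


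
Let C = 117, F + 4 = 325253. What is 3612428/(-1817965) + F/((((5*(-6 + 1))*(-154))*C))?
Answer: -207185378863/163780466850 ≈ -1.2650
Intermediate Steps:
F = 325249 (F = -4 + 325253 = 325249)
3612428/(-1817965) + F/((((5*(-6 + 1))*(-154))*C)) = 3612428/(-1817965) + 325249/((((5*(-6 + 1))*(-154))*117)) = 3612428*(-1/1817965) + 325249/((((5*(-5))*(-154))*117)) = -3612428/1817965 + 325249/((-25*(-154)*117)) = -3612428/1817965 + 325249/((3850*117)) = -3612428/1817965 + 325249/450450 = -207185378863/163780466850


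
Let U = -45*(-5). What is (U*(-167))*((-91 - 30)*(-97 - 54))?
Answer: -686532825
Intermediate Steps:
U = 225
(U*(-167))*((-91 - 30)*(-97 - 54)) = (225*(-167))*((-91 - 30)*(-97 - 54)) = -(-4546575)*(-151) = -37575*18271 = -686532825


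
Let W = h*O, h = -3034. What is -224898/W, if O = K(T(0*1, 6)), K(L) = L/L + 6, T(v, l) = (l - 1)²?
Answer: 112449/10619 ≈ 10.589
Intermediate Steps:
T(v, l) = (-1 + l)²
K(L) = 7 (K(L) = 1 + 6 = 7)
O = 7
W = -21238 (W = -3034*7 = -21238)
-224898/W = -224898/(-21238) = -224898*(-1/21238) = 112449/10619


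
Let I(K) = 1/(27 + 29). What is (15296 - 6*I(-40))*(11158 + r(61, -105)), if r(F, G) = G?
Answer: 676262015/4 ≈ 1.6907e+8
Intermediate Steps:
I(K) = 1/56
(15296 - 6*I(-40))*(11158 + r(61, -105)) = (15296 - 6*1/56)*(11158 - 105) = (15296 - 3/28)*11053 = (428285/28)*11053 = 676262015/4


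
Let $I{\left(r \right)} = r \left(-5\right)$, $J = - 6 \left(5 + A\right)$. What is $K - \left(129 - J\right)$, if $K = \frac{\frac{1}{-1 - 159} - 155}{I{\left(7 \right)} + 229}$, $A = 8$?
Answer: $- \frac{6450081}{31040} \approx -207.8$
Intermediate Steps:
$J = -78$ ($J = - 6 \left(5 + 8\right) = \left(-6\right) 13 = -78$)
$I{\left(r \right)} = - 5 r$
$K = - \frac{24801}{31040}$ ($K = \frac{\frac{1}{-1 - 159} - 155}{\left(-5\right) 7 + 229} = \frac{\frac{1}{-160} - 155}{-35 + 229} = \frac{- \frac{1}{160} - 155}{194} = \left(- \frac{24801}{160}\right) \frac{1}{194} = - \frac{24801}{31040} \approx -0.799$)
$K - \left(129 - J\right) = - \frac{24801}{31040} - \left(129 - -78\right) = - \frac{24801}{31040} - \left(129 + 78\right) = - \frac{24801}{31040} - 207 = - \frac{6450081}{31040}$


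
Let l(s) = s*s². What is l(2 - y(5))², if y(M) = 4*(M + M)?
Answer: 3010936384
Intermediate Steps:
y(M) = 8*M (y(M) = 4*(2*M) = 8*M)
l(s) = s³
l(2 - y(5))² = ((2 - 8*5)³)² = ((2 - 1*40)³)² = ((2 - 40)³)² = ((-38)³)² = (-54872)² = 3010936384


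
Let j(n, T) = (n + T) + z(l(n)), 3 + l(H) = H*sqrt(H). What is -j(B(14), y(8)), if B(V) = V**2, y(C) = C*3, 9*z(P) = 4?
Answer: -1984/9 ≈ -220.44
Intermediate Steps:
l(H) = -3 + H**(3/2) (l(H) = -3 + H*sqrt(H) = -3 + H**(3/2))
z(P) = 4/9 (z(P) = (1/9)*4 = 4/9)
y(C) = 3*C
j(n, T) = 4/9 + T + n (j(n, T) = (n + T) + 4/9 = (T + n) + 4/9 = 4/9 + T + n)
-j(B(14), y(8)) = -(4/9 + 3*8 + 14**2) = -(4/9 + 24 + 196) = -1*1984/9 = -1984/9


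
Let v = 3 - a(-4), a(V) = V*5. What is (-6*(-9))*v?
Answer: 1242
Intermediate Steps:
a(V) = 5*V
v = 23 (v = 3 - 5*(-4) = 3 - 1*(-20) = 3 + 20 = 23)
(-6*(-9))*v = -6*(-9)*23 = 54*23 = 1242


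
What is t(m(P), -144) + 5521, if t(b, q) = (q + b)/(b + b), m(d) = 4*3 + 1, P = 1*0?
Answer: 143415/26 ≈ 5516.0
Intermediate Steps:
P = 0
m(d) = 13 (m(d) = 12 + 1 = 13)
t(b, q) = (b + q)/(2*b) (t(b, q) = (b + q)/((2*b)) = (b + q)*(1/(2*b)) = (b + q)/(2*b))
t(m(P), -144) + 5521 = (1/2)*(13 - 144)/13 + 5521 = (1/2)*(1/13)*(-131) + 5521 = -131/26 + 5521 = 143415/26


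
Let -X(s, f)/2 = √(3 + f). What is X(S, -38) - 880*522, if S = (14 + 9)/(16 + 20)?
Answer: -459360 - 2*I*√35 ≈ -4.5936e+5 - 11.832*I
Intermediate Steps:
S = 23/36 ≈ 0.63889
X(s, f) = -2*√(3 + f)
X(S, -38) - 880*522 = -2*√(3 - 38) - 880*522 = -2*I*√35 - 459360 = -459360 - 2*I*√35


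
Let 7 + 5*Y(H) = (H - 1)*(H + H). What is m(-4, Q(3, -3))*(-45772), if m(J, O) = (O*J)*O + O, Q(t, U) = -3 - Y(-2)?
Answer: 3112496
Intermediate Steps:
Y(H) = -7/5 + 2*H*(-1 + H)/5 (Y(H) = -7/5 + ((H - 1)*(H + H))/5 = -7/5 + ((-1 + H)*(2*H))/5 = -7/5 + (2*H*(-1 + H))/5 = -7/5 + 2*H*(-1 + H)/5)
Q(t, U) = -4 (Q(t, U) = -3 - (-7/5 - 2/5*(-2) + (2/5)*(-2)**2) = -3 - (-7/5 + 4/5 + (2/5)*4) = -3 - (-7/5 + 4/5 + 8/5) = -3 - 1*1 = -3 - 1 = -4)
m(J, O) = O + J*O**2 (m(J, O) = (J*O)*O + O = J*O**2 + O = O + J*O**2)
m(-4, Q(3, -3))*(-45772) = -4*(1 - 4*(-4))*(-45772) = -4*(1 + 16)*(-45772) = -4*17*(-45772) = -68*(-45772) = 3112496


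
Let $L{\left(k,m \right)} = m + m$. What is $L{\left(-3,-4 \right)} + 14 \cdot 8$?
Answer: $104$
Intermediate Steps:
$L{\left(k,m \right)} = 2 m$
$L{\left(-3,-4 \right)} + 14 \cdot 8 = 2 \left(-4\right) + 14 \cdot 8 = -8 + 112 = 104$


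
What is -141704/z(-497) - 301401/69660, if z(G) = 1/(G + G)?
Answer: 121134243639/860 ≈ 1.4085e+8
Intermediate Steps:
z(G) = 1/(2*G)
-141704/z(-497) - 301401/69660 = -141704/((½)/(-497)) - 301401/69660 = -141704/((½)*(-1/497)) - 301401*1/69660 = -141704/(-1/994) - 3721/860 = -141704*(-994) - 3721/860 = 140853776 - 3721/860 = 121134243639/860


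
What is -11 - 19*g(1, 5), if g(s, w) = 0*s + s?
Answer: -30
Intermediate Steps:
g(s, w) = s (g(s, w) = 0 + s = s)
-11 - 19*g(1, 5) = -11 - 19*1 = -11 - 19 = -30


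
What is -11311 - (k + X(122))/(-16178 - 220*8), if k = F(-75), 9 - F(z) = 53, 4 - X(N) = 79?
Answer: -202896837/17938 ≈ -11311.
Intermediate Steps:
X(N) = -75 (X(N) = 4 - 1*79 = 4 - 79 = -75)
F(z) = -44 (F(z) = 9 - 1*53 = 9 - 53 = -44)
k = -44
-11311 - (k + X(122))/(-16178 - 220*8) = -11311 - (-44 - 75)/(-16178 - 220*8) = -11311 - (-119)/(-16178 - 1760) = -11311 - (-119)/(-17938) = -11311 - (-119)*(-1)/17938 = -11311 - 1*119/17938 = -11311 - 119/17938 = -202896837/17938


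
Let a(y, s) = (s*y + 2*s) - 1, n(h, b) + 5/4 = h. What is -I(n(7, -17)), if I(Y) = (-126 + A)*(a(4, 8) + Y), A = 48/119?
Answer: 1576803/238 ≈ 6625.2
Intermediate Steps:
A = 48/119 (A = 48*(1/119) = 48/119 ≈ 0.40336)
n(h, b) = -5/4 + h
a(y, s) = -1 + 2*s + s*y (a(y, s) = (2*s + s*y) - 1 = -1 + 2*s + s*y)
I(Y) = -702462/119 - 14946*Y/119 (I(Y) = (-126 + 48/119)*((-1 + 2*8 + 8*4) + Y) = -14946*((-1 + 16 + 32) + Y)/119 = -14946*(47 + Y)/119 = -702462/119 - 14946*Y/119)
-I(n(7, -17)) = -(-702462/119 - 14946*(-5/4 + 7)/119) = -(-702462/119 - 14946/119*23/4) = -(-702462/119 - 171879/238) = -1*(-1576803/238) = 1576803/238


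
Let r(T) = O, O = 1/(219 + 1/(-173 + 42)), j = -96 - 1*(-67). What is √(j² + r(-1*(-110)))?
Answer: √43259243027/7172 ≈ 29.000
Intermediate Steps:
j = -29 (j = -96 + 67 = -29)
O = 131/28688 (O = 1/(219 + 1/(-131)) = 1/(219 - 1/131) = 1/(28688/131) = 131/28688 ≈ 0.0045664)
r(T) = 131/28688
√(j² + r(-1*(-110))) = √((-29)² + 131/28688) = √(841 + 131/28688) = √(24126739/28688) = √43259243027/7172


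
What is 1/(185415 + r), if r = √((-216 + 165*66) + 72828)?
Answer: 61805/11459546241 - √9278/11459546241 ≈ 5.3849e-6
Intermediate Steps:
r = 3*√9278 (r = √((-216 + 10890) + 72828) = √(10674 + 72828) = √83502 = 3*√9278 ≈ 288.97)
1/(185415 + r) = 1/(185415 + 3*√9278)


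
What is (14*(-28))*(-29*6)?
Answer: 68208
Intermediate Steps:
(14*(-28))*(-29*6) = -392*(-174) = 68208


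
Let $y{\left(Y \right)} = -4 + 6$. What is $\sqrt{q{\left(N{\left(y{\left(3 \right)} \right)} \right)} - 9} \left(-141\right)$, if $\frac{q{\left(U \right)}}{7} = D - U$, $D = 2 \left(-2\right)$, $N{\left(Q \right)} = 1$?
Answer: $- 282 i \sqrt{11} \approx - 935.29 i$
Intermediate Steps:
$y{\left(Y \right)} = 2$
$D = -4$
$q{\left(U \right)} = -28 - 7 U$ ($q{\left(U \right)} = 7 \left(-4 - U\right) = -28 - 7 U$)
$\sqrt{q{\left(N{\left(y{\left(3 \right)} \right)} \right)} - 9} \left(-141\right) = \sqrt{\left(-28 - 7\right) - 9} \left(-141\right) = \sqrt{-35 - 9} \left(-141\right) = \sqrt{-44} \left(-141\right) = 2 i \sqrt{11} \left(-141\right) = - 282 i \sqrt{11}$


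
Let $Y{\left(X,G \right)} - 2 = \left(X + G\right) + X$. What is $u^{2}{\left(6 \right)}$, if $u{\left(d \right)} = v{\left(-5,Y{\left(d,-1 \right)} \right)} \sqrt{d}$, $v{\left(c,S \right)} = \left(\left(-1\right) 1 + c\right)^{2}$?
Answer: $7776$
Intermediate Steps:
$Y{\left(X,G \right)} = 2 + G + 2 X$ ($Y{\left(X,G \right)} = 2 + \left(\left(X + G\right) + X\right) = 2 + \left(\left(G + X\right) + X\right) = 2 + \left(G + 2 X\right) = 2 + G + 2 X$)
$v{\left(c,S \right)} = \left(-1 + c\right)^{2}$
$u{\left(d \right)} = 36 \sqrt{d}$ ($u{\left(d \right)} = \left(-1 - 5\right)^{2} \sqrt{d} = \left(-6\right)^{2} \sqrt{d} = 36 \sqrt{d}$)
$u^{2}{\left(6 \right)} = \left(36 \sqrt{6}\right)^{2} = 7776$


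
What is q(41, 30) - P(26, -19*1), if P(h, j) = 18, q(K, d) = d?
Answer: 12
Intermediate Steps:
q(41, 30) - P(26, -19*1) = 30 - 1*18 = 30 - 18 = 12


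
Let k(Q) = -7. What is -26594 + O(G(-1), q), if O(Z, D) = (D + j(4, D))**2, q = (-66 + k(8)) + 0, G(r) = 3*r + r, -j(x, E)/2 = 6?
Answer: -19369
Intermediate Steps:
j(x, E) = -12 (j(x, E) = -2*6 = -12)
G(r) = 4*r
q = -73 (q = (-66 - 7) + 0 = -73 + 0 = -73)
O(Z, D) = (-12 + D)**2 (O(Z, D) = (D - 12)**2 = (-12 + D)**2)
-26594 + O(G(-1), q) = -26594 + (-12 - 73)**2 = -26594 + (-85)**2 = -26594 + 7225 = -19369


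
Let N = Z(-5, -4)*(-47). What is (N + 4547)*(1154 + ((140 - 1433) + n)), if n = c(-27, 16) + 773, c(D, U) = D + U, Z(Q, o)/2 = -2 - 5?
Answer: 3242715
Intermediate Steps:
Z(Q, o) = -14 (Z(Q, o) = 2*(-2 - 5) = 2*(-7) = -14)
n = 762 (n = (-27 + 16) + 773 = -11 + 773 = 762)
N = 658 (N = -14*(-47) = 658)
(N + 4547)*(1154 + ((140 - 1433) + n)) = (658 + 4547)*(1154 + ((140 - 1433) + 762)) = 5205*(1154 + (-1293 + 762)) = 5205*(1154 - 531) = 5205*623 = 3242715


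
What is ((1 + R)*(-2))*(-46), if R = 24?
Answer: 2300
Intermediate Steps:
((1 + R)*(-2))*(-46) = ((1 + 24)*(-2))*(-46) = (25*(-2))*(-46) = -50*(-46) = 2300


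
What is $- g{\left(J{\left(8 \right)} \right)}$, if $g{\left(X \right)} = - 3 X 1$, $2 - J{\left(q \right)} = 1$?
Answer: $3$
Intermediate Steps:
$J{\left(q \right)} = 1$ ($J{\left(q \right)} = 2 - 1 = 1$)
$g{\left(X \right)} = - 3 X$
$- g{\left(J{\left(8 \right)} \right)} = - \left(-3\right) 1 = \left(-1\right) \left(-3\right) = 3$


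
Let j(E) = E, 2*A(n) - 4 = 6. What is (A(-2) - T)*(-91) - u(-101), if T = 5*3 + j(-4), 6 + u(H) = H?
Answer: 653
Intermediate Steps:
A(n) = 5 (A(n) = 2 + (½)*6 = 2 + 3 = 5)
u(H) = -6 + H
T = 11 (T = 5*3 - 4 = 15 - 4 = 11)
(A(-2) - T)*(-91) - u(-101) = (5 - 1*11)*(-91) - (-6 - 101) = (5 - 11)*(-91) - 1*(-107) = -6*(-91) + 107 = 546 + 107 = 653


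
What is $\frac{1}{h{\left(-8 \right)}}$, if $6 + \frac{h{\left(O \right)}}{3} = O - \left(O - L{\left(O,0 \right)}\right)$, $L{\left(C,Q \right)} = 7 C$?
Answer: $- \frac{1}{186} \approx -0.0053763$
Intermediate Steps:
$h{\left(O \right)} = -18 + 21 O$ ($h{\left(O \right)} = -18 + 3 \left(O + \left(7 O - O\right)\right) = -18 + 3 \left(O + 6 O\right) = -18 + 3 \cdot 7 O = -18 + 21 O$)
$\frac{1}{h{\left(-8 \right)}} = \frac{1}{-18 + 21 \left(-8\right)} = \frac{1}{-18 - 168} = \frac{1}{-186} = - \frac{1}{186}$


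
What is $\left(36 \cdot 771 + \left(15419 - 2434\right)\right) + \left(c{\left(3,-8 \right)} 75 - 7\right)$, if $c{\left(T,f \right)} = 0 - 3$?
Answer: $40509$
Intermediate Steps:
$c{\left(T,f \right)} = -3$
$\left(36 \cdot 771 + \left(15419 - 2434\right)\right) + \left(c{\left(3,-8 \right)} 75 - 7\right) = \left(36 \cdot 771 + \left(15419 - 2434\right)\right) - 232 = \left(27756 + \left(15419 - 2434\right)\right) - 232 = \left(27756 + 12985\right) - 232 = 40741 - 232 = 40509$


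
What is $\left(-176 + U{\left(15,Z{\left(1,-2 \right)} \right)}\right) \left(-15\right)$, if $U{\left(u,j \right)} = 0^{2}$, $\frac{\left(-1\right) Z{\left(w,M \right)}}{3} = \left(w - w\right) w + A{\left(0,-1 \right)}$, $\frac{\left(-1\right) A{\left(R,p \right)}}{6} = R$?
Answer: $2640$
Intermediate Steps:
$A{\left(R,p \right)} = - 6 R$
$Z{\left(w,M \right)} = 0$ ($Z{\left(w,M \right)} = - 3 \left(\left(w - w\right) w - 0\right) = - 3 \left(0 w + 0\right) = - 3 \left(0 + 0\right) = \left(-3\right) 0 = 0$)
$U{\left(u,j \right)} = 0$
$\left(-176 + U{\left(15,Z{\left(1,-2 \right)} \right)}\right) \left(-15\right) = \left(-176 + 0\right) \left(-15\right) = \left(-176\right) \left(-15\right) = 2640$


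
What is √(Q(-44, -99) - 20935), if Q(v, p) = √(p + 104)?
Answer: √(-20935 + √5) ≈ 144.68*I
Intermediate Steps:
Q(v, p) = √(104 + p)
√(Q(-44, -99) - 20935) = √(√(104 - 99) - 20935) = √(√5 - 20935) = √(-20935 + √5)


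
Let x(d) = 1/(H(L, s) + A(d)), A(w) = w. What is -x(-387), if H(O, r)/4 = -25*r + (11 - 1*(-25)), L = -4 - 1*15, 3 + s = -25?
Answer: -1/2557 ≈ -0.00039108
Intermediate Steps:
s = -28 (s = -3 - 25 = -28)
L = -19 (L = -4 - 15 = -19)
H(O, r) = 144 - 100*r (H(O, r) = 4*(-25*r + (11 - 1*(-25))) = 4*(-25*r + (11 + 25)) = 4*(-25*r + 36) = 4*(36 - 25*r) = 144 - 100*r)
x(d) = 1/(2944 + d) (x(d) = 1/((144 - 100*(-28)) + d) = 1/((144 + 2800) + d) = 1/(2944 + d))
-x(-387) = -1/(2944 - 387) = -1/2557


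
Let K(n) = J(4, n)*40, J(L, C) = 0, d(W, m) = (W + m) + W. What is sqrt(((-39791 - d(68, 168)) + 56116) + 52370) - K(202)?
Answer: 3*sqrt(7599) ≈ 261.52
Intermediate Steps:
d(W, m) = m + 2*W
K(n) = 0 (K(n) = 0*40 = 0)
sqrt(((-39791 - d(68, 168)) + 56116) + 52370) - K(202) = sqrt(((-39791 - (168 + 2*68)) + 56116) + 52370) - 1*0 = sqrt(((-39791 - (168 + 136)) + 56116) + 52370) + 0 = sqrt(((-39791 - 1*304) + 56116) + 52370) + 0 = sqrt(((-39791 - 304) + 56116) + 52370) + 0 = sqrt((-40095 + 56116) + 52370) + 0 = sqrt(16021 + 52370) + 0 = sqrt(68391) + 0 = 3*sqrt(7599) + 0 = 3*sqrt(7599)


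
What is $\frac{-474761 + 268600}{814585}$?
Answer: $- \frac{206161}{814585} \approx -0.25309$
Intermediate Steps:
$\frac{-474761 + 268600}{814585} = \left(-206161\right) \frac{1}{814585} = - \frac{206161}{814585}$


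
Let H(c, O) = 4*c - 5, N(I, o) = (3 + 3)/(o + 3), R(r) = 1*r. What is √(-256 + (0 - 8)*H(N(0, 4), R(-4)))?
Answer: 2*I*√2982/7 ≈ 15.602*I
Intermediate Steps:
R(r) = r
N(I, o) = 6/(3 + o)
H(c, O) = -5 + 4*c
√(-256 + (0 - 8)*H(N(0, 4), R(-4))) = √(-256 + (0 - 8)*(-5 + 4*(6/(3 + 4)))) = √(-256 - 8*(-5 + 4*(6/7))) = √(-256 - 8*(-5 + 24/7)) = √(-256 - 8*(-11/7)) = √(-256 + 88/7) = √(-1704/7) = 2*I*√2982/7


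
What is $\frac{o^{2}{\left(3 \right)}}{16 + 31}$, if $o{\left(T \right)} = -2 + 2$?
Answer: $0$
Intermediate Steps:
$o{\left(T \right)} = 0$
$\frac{o^{2}{\left(3 \right)}}{16 + 31} = \frac{0^{2}}{16 + 31} = \frac{0}{47} = 0 \cdot \frac{1}{47} = 0$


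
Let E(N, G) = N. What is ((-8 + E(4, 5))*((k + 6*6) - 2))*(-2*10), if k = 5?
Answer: 3120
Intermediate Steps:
((-8 + E(4, 5))*((k + 6*6) - 2))*(-2*10) = ((-8 + 4)*((5 + 6*6) - 2))*(-2*10) = -4*((5 + 36) - 2)*(-20) = -4*(41 - 2)*(-20) = -4*39*(-20) = -156*(-20) = 3120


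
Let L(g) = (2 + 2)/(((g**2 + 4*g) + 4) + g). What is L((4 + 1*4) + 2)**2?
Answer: 4/5929 ≈ 0.00067465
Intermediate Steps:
L(g) = 4/(4 + g**2 + 5*g) (L(g) = 4/((4 + g**2 + 4*g) + g) = 4/(4 + g**2 + 5*g))
L((4 + 1*4) + 2)**2 = (4/(4 + ((4 + 1*4) + 2)**2 + 5*((4 + 1*4) + 2)))**2 = (4/(4 + ((4 + 4) + 2)**2 + 5*((4 + 4) + 2)))**2 = (4/(4 + (8 + 2)**2 + 5*(8 + 2)))**2 = (4/(4 + 10**2 + 5*10))**2 = (4/(4 + 100 + 50))**2 = (4/154)**2 = (4*(1/154))**2 = (2/77)**2 = 4/5929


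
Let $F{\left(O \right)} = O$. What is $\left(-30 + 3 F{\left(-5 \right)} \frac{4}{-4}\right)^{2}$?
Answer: $225$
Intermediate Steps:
$\left(-30 + 3 F{\left(-5 \right)} \frac{4}{-4}\right)^{2} = \left(-30 + 3 \left(-5\right) \frac{4}{-4}\right)^{2} = \left(-30 - 15 \cdot 4 \left(- \frac{1}{4}\right)\right)^{2} = \left(-30 - -15\right)^{2} = \left(-30 + 15\right)^{2} = \left(-15\right)^{2} = 225$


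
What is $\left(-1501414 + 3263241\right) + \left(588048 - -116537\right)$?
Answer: $2466412$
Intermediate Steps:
$\left(-1501414 + 3263241\right) + \left(588048 - -116537\right) = 1761827 + \left(588048 + 116537\right) = 1761827 + 704585 = 2466412$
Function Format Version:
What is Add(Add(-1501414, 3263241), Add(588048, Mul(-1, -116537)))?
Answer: 2466412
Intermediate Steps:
Add(Add(-1501414, 3263241), Add(588048, Mul(-1, -116537))) = Add(1761827, Add(588048, 116537)) = Add(1761827, 704585) = 2466412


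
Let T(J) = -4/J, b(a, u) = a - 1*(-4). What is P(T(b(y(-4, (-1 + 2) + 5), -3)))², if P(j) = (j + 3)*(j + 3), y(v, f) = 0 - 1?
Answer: 625/81 ≈ 7.7160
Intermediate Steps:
y(v, f) = -1
b(a, u) = 4 + a (b(a, u) = a + 4 = 4 + a)
P(j) = (3 + j)² (P(j) = (3 + j)*(3 + j) = (3 + j)²)
P(T(b(y(-4, (-1 + 2) + 5), -3)))² = ((3 - 4/(4 - 1))²)² = ((3 - 4/3)²)² = ((5/3)²)² = (25/9)² = 625/81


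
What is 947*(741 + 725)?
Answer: 1388302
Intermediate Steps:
947*(741 + 725) = 947*1466 = 1388302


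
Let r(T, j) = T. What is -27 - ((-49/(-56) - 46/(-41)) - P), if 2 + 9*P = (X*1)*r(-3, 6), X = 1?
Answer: -87239/2952 ≈ -29.552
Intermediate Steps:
P = -5/9 (P = -2/9 + ((1*1)*(-3))/9 = -2/9 + (1*(-3))/9 = -2/9 + (⅑)*(-3) = -2/9 - ⅓ = -5/9 ≈ -0.55556)
-27 - ((-49/(-56) - 46/(-41)) - P) = -27 - ((-49/(-56) - 46/(-41)) - 1*(-5/9)) = -27 - ((-49*(-1/56) - 46*(-1/41)) + 5/9) = -27 - ((7/8 + 46/41) + 5/9) = -27 - (655/328 + 5/9) = -27 - 1*7535/2952 = -27 - 7535/2952 = -87239/2952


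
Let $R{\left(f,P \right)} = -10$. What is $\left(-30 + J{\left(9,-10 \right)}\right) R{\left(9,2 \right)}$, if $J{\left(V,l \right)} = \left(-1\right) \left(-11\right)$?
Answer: $190$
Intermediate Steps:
$J{\left(V,l \right)} = 11$
$\left(-30 + J{\left(9,-10 \right)}\right) R{\left(9,2 \right)} = \left(-30 + 11\right) \left(-10\right) = \left(-19\right) \left(-10\right) = 190$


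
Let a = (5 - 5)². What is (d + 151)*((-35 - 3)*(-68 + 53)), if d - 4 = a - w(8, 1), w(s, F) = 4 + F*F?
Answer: 85500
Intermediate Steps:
w(s, F) = 4 + F²
a = 0 (a = 0² = 0)
d = -1 (d = 4 + (0 - (4 + 1²)) = 4 + (0 - (4 + 1)) = 4 + (0 - 1*5) = 4 + (0 - 5) = 4 - 5 = -1)
(d + 151)*((-35 - 3)*(-68 + 53)) = (-1 + 151)*((-35 - 3)*(-68 + 53)) = 150*(-38*(-15)) = 150*570 = 85500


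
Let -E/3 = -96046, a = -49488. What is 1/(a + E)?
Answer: 1/238650 ≈ 4.1902e-6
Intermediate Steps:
E = 288138 (E = -3*(-96046) = 288138)
1/(a + E) = 1/(-49488 + 288138) = 1/238650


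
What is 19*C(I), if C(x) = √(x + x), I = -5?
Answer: 19*I*√10 ≈ 60.083*I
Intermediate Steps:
C(x) = √2*√x (C(x) = √(2*x) = √2*√x)
19*C(I) = 19*(√2*√(-5)) = 19*(√2*(I*√5)) = 19*(I*√10) = 19*I*√10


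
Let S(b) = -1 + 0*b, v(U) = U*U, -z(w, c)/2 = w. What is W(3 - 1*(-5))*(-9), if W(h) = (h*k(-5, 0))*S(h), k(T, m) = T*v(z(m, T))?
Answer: 0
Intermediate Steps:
z(w, c) = -2*w
v(U) = U²
k(T, m) = 4*T*m² (k(T, m) = T*(-2*m)² = T*(4*m²) = 4*T*m²)
S(b) = -1 (S(b) = -1 + 0 = -1)
W(h) = 0 (W(h) = (h*(4*(-5)*0²))*(-1) = (h*(4*(-5)*0))*(-1) = (h*0)*(-1) = 0*(-1) = 0)
W(3 - 1*(-5))*(-9) = 0*(-9) = 0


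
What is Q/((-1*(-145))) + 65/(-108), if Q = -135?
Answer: -4801/3132 ≈ -1.5329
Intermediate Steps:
Q/((-1*(-145))) + 65/(-108) = -135/((-1*(-145))) + 65/(-108) = -135/145 + 65*(-1/108) = -135*1/145 - 65/108 = -27/29 - 65/108 = -4801/3132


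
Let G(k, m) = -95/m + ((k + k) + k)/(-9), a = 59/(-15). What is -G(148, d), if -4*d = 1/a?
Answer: 1544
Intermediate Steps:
a = -59/15 (a = 59*(-1/15) = -59/15 ≈ -3.9333)
d = 15/236 (d = -1/(4*(-59/15)) = -1/4*(-15/59) = 15/236 ≈ 0.063559)
G(k, m) = -95/m - k/3 (G(k, m) = -95/m + (2*k + k)*(-1/9) = -95/m + (3*k)*(-1/9) = -95/m - k/3)
-G(148, d) = -(-95/15/236 - 1/3*148) = -(-95*236/15 - 148/3) = -(-4484/3 - 148/3) = -1*(-1544) = 1544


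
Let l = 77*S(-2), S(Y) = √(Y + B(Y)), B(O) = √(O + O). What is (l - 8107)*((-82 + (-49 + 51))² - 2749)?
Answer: -29598657 + 281127*√(-2 + 2*I) ≈ -2.9418e+7 + 4.3681e+5*I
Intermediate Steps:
B(O) = √2*√O (B(O) = √(2*O) = √2*√O)
S(Y) = √(Y + √2*√Y)
l = 77*√(-2 + 2*I) (l = 77*√(-2 + √2*√(-2)) = 77*√(-2 + √2*(I*√2)) = 77*√(-2 + 2*I) ≈ 49.557 + 119.64*I)
(l - 8107)*((-82 + (-49 + 51))² - 2749) = (77*√(-2 + 2*I) - 8107)*((-82 + (-49 + 51))² - 2749) = (-8107 + 77*√(-2 + 2*I))*((-82 + 2)² - 2749) = (-8107 + 77*√(-2 + 2*I))*((-80)² - 2749) = (-8107 + 77*√(-2 + 2*I))*(6400 - 2749) = (-8107 + 77*√(-2 + 2*I))*3651 = -29598657 + 281127*√(-2 + 2*I)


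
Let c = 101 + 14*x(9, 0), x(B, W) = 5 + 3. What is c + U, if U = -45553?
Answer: -45340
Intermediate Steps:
x(B, W) = 8
c = 213 (c = 101 + 14*8 = 101 + 112 = 213)
c + U = 213 - 45553 = -45340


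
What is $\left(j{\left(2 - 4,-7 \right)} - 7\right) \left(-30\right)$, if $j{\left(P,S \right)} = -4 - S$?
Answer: $120$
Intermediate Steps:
$\left(j{\left(2 - 4,-7 \right)} - 7\right) \left(-30\right) = \left(\left(-4 - -7\right) - 7\right) \left(-30\right) = \left(\left(-4 + 7\right) - 7\right) \left(-30\right) = \left(3 - 7\right) \left(-30\right) = \left(-4\right) \left(-30\right) = 120$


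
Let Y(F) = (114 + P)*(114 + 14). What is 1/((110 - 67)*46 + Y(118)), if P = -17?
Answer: 1/14394 ≈ 6.9473e-5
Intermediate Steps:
Y(F) = 12416 (Y(F) = (114 - 17)*(114 + 14) = 97*128 = 12416)
1/((110 - 67)*46 + Y(118)) = 1/((110 - 67)*46 + 12416) = 1/(43*46 + 12416) = 1/(1978 + 12416) = 1/14394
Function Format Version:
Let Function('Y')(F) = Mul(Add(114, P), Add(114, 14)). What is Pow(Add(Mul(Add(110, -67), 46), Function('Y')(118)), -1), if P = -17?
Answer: Rational(1, 14394) ≈ 6.9473e-5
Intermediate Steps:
Function('Y')(F) = 12416 (Function('Y')(F) = Mul(Add(114, -17), Add(114, 14)) = Mul(97, 128) = 12416)
Pow(Add(Mul(Add(110, -67), 46), Function('Y')(118)), -1) = Pow(Add(Mul(Add(110, -67), 46), 12416), -1) = Pow(Add(Mul(43, 46), 12416), -1) = Pow(Add(1978, 12416), -1) = Pow(14394, -1) = Rational(1, 14394)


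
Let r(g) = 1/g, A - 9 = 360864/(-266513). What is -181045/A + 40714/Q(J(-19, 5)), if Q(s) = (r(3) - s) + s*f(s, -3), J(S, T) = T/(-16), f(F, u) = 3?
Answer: -2328917738003/14264271 ≈ -1.6327e+5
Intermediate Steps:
A = 2037753/266513 (A = 9 + 360864/(-266513) = 9 + 360864*(-1/266513) = 9 - 360864/266513 = 2037753/266513 ≈ 7.6460)
r(g) = 1/g
J(S, T) = -T/16 (J(S, T) = T*(-1/16) = -T/16)
Q(s) = ⅓ + 2*s (Q(s) = (1/3 - s) + s*3 = (⅓ - s) + 3*s = ⅓ + 2*s)
-181045/A + 40714/Q(J(-19, 5)) = -181045/2037753/266513 + 40714/(⅓ + 2*(-1/16*5)) = -181045*266513/2037753 + 40714/(⅓ + 2*(-5/16)) = -48250846085/2037753 + 40714/(⅓ - 5/8) = -48250846085/2037753 + 40714/(-7/24) = -48250846085/2037753 + 40714*(-24/7) = -48250846085/2037753 - 977136/7 = -2328917738003/14264271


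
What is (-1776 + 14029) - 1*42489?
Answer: -30236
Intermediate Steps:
(-1776 + 14029) - 1*42489 = 12253 - 42489 = -30236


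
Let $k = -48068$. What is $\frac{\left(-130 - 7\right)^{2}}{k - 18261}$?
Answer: $- \frac{18769}{66329} \approx -0.28297$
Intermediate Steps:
$\frac{\left(-130 - 7\right)^{2}}{k - 18261} = \frac{\left(-130 - 7\right)^{2}}{-48068 - 18261} = \frac{\left(-137\right)^{2}}{-48068 - 18261} = \frac{18769}{-66329} = 18769 \left(- \frac{1}{66329}\right) = - \frac{18769}{66329}$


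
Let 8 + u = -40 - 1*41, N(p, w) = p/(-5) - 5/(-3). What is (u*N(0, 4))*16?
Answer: -7120/3 ≈ -2373.3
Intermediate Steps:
N(p, w) = 5/3 - p/5 (N(p, w) = p*(-⅕) - 5*(-⅓) = -p/5 + 5/3 = 5/3 - p/5)
u = -89 (u = -8 + (-40 - 1*41) = -8 + (-40 - 41) = -8 - 81 = -89)
(u*N(0, 4))*16 = -89*(5/3 - ⅕*0)*16 = -89*(5/3 + 0)*16 = -89*5/3*16 = -445/3*16 = -7120/3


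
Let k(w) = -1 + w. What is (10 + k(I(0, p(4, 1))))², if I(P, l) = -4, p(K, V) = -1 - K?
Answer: 25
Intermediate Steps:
(10 + k(I(0, p(4, 1))))² = (10 + (-1 - 4))² = (10 - 5)² = 5² = 25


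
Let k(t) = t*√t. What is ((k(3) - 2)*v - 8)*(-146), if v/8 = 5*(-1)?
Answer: -10512 + 17520*√3 ≈ 19834.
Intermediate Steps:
k(t) = t^(3/2)
v = -40 (v = 8*(5*(-1)) = 8*(-5) = -40)
((k(3) - 2)*v - 8)*(-146) = ((3^(3/2) - 2)*(-40) - 8)*(-146) = ((3*√3 - 2)*(-40) - 8)*(-146) = ((-2 + 3*√3)*(-40) - 8)*(-146) = ((80 - 120*√3) - 8)*(-146) = (72 - 120*√3)*(-146) = -10512 + 17520*√3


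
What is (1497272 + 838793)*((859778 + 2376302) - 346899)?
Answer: 6749314612765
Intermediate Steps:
(1497272 + 838793)*((859778 + 2376302) - 346899) = 2336065*(3236080 - 346899) = 2336065*2889181 = 6749314612765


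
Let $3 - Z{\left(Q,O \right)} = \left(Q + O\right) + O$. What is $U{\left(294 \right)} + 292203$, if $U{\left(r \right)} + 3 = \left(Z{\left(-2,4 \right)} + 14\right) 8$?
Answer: $292288$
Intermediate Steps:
$Z{\left(Q,O \right)} = 3 - Q - 2 O$ ($Z{\left(Q,O \right)} = 3 - \left(\left(Q + O\right) + O\right) = 3 - \left(\left(O + Q\right) + O\right) = 3 - \left(Q + 2 O\right) = 3 - Q - 2 O$)
$U{\left(r \right)} = 85$ ($U{\left(r \right)} = -3 + \left(\left(3 - -2 - 8\right) + 14\right) 8 = -3 + \left(\left(3 + 2 - 8\right) + 14\right) 8 = -3 + \left(-3 + 14\right) 8 = -3 + 11 \cdot 8 = -3 + 88 = 85$)
$U{\left(294 \right)} + 292203 = 85 + 292203 = 292288$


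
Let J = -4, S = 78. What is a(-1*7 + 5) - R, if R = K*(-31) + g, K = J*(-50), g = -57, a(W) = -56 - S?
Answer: 6123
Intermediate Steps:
a(W) = -134 (a(W) = -56 - 1*78 = -56 - 78 = -134)
K = 200 (K = -4*(-50) = 200)
R = -6257 (R = 200*(-31) - 57 = -6200 - 57 = -6257)
a(-1*7 + 5) - R = -134 - 1*(-6257) = -134 + 6257 = 6123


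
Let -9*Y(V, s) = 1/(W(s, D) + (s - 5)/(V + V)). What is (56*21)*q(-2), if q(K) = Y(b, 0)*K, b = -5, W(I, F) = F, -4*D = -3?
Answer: 3136/15 ≈ 209.07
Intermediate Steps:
D = 3/4 (D = -1/4*(-3) = 3/4 ≈ 0.75000)
Y(V, s) = -1/(9*(3/4 + (-5 + s)/(2*V))) (Y(V, s) = -1/(9*(3/4 + (s - 5)/(V + V))) = -1/(9*(3/4 + (-5 + s)/((2*V)))) = -1/(9*(3/4 + (-5 + s)*(1/(2*V)))) = -1/(9*(3/4 + (-5 + s)/(2*V))))
q(K) = -4*K/45 (q(K) = (-4*(-5)/(-90 + 18*0 + 27*(-5)))*K = (-4*(-5)/(-90 + 0 - 135))*K = (-4*(-5)/(-225))*K = (-4*(-5)*(-1/225))*K = -4*K/45)
(56*21)*q(-2) = (56*21)*(-4/45*(-2)) = 1176*(8/45) = 3136/15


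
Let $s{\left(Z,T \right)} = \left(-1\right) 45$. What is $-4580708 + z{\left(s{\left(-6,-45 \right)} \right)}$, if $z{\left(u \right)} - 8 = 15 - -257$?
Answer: $-4580428$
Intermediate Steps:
$s{\left(Z,T \right)} = -45$
$z{\left(u \right)} = 280$ ($z{\left(u \right)} = 8 + \left(15 - -257\right) = 8 + \left(15 + 257\right) = 8 + 272 = 280$)
$-4580708 + z{\left(s{\left(-6,-45 \right)} \right)} = -4580708 + 280 = -4580428$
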